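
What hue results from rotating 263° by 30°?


New hue = (H + rotation) mod 360
New hue = (263 + 30) mod 360
= 293 mod 360
= 293°


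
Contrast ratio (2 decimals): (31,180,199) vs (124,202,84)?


Linearize each sRGB channel c=v/255: c/12.92 if c ≤ 0.04045 else ((c+0.055)/1.055)^2.4
L = 0.2126×R_lin + 0.7152×G_lin + 0.0722×B_lin
Color 1 (31,180,199):
  R=31: 31/255≈0.1216 > 0.04045 → ((0.1216+0.055)/1.055)^2.4 ≈ 0.01370
  G=180: 180/255≈0.7059 > 0.04045 → ((0.7059+0.055)/1.055)^2.4 ≈ 0.45641
  B=199: 199/255≈0.7804 > 0.04045 → ((0.7804+0.055)/1.055)^2.4 ≈ 0.57112
  L1 = 0.2126×0.01370 + 0.7152×0.45641 + 0.0722×0.57112 ≈ 0.37057
Color 2 (124,202,84):
  R=124: 124/255≈0.4863 > 0.04045 → ((0.4863+0.055)/1.055)^2.4 ≈ 0.20156
  G=202: 202/255≈0.7922 > 0.04045 → ((0.7922+0.055)/1.055)^2.4 ≈ 0.59062
  B=84: 84/255≈0.3294 > 0.04045 → ((0.3294+0.055)/1.055)^2.4 ≈ 0.08866
  L2 = 0.2126×0.20156 + 0.7152×0.59062 + 0.0722×0.08866 ≈ 0.47166
Lighter = 0.47166, Darker = 0.37057
Ratio = (L_lighter + 0.05) / (L_darker + 0.05)
Ratio = (0.47166 + 0.05) / (0.37057 + 0.05) = 0.52166 / 0.42057 ≈ 1.2404
Ratio ≈ 1.24:1


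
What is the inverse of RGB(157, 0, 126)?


Invert: (255-R, 255-G, 255-B)
R: 255-157 = 98
G: 255-0 = 255
B: 255-126 = 129
= RGB(98, 255, 129)


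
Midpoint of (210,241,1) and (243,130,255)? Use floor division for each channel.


Midpoint: each channel = ⌊(C₁+C₂)/2⌋
R: ⌊(210+243)/2⌋ = 226
G: ⌊(241+130)/2⌋ = 185
B: ⌊(1+255)/2⌋ = 128
= RGB(226, 185, 128)


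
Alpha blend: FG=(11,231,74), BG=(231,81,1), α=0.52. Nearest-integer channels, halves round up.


C = α×F + (1-α)×B, with 1-α = 0.48
R: 0.52×11 + 0.48×231 = 5.72 + 110.88 = 116.60 → 117
G: 0.52×231 + 0.48×81 = 120.12 + 38.88 = 159.00 → 159
B: 0.52×74 + 0.48×1 = 38.48 + 0.48 = 38.96 → 39
= RGB(117, 159, 39)


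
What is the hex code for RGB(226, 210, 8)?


R = 226 → E2 (hex)
G = 210 → D2 (hex)
B = 8 → 08 (hex)
Hex = #E2D208


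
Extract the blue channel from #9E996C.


Color: #9E996C
R = 9E = 158
G = 99 = 153
B = 6C = 108
Blue = 108


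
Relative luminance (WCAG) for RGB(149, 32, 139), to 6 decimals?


Linearize each channel (sRGB transfer function): c = v/255; c_lin = c/12.92 if c ≤ 0.04045, else ((c+0.055)/1.055)^2.4
  R: 149/255 ≈ 0.584314 > 0.04045 → ((0.584314+0.055)/1.055)^2.4 ≈ 0.300544
  G: 32/255 ≈ 0.125490 > 0.04045 → ((0.125490+0.055)/1.055)^2.4 ≈ 0.014444
  B: 139/255 ≈ 0.545098 > 0.04045 → ((0.545098+0.055)/1.055)^2.4 ≈ 0.258183
R_lin = 0.300544, G_lin = 0.014444, B_lin = 0.258183
L = 0.2126×R + 0.7152×G + 0.0722×B
L = 0.2126×0.300544 + 0.7152×0.014444 + 0.0722×0.258183
L ≈ 0.092867


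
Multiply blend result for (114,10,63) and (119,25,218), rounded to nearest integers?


Multiply: C = A×B/255, rounded to nearest integer
R: 114×119/255 = 13566/255 ≈ 53.200 → 53
G: 10×25/255 = 250/255 ≈ 0.980 → 1
B: 63×218/255 = 13734/255 ≈ 53.859 → 54
= RGB(53, 1, 54)


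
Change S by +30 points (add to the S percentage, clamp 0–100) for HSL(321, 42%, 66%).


Original S = 42%
Adjustment = +30 percentage points
New S = 42 + (30) = 72
Clamp to [0, 100] → 72
= HSL(321°, 72%, 66%)


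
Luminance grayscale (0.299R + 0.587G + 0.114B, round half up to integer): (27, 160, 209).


Gray = 0.299×R + 0.587×G + 0.114×B
Gray = 0.299×27 + 0.587×160 + 0.114×209
Gray = 8.073 + 93.920 + 23.826
Gray = 125.819 → round half up → 126
Gray = 126


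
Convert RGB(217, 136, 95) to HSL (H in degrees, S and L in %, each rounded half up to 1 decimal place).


Normalize: R'=217/255≈0.8510, G'=136/255≈0.5333, B'=95/255≈0.3725
Max=217/255, Min=95/255, Δ=Max-Min=122/255
L = (Max+Min)/2 = (217+95)/510 = 312/510 = 0.61176… → L = 61.2%
L > 0.5 → S = Δ/(2-Max-Min) = 122/(510-217-95) = 122/198 = 0.61616… → S = 61.6%
(the 1/255 factors cancel in S and H, so raw channel differences can be used)
Max is R' → H = 60 × (((G-B)/Δ) mod 6) = 60 × (((136-95)/122) mod 6)
  41/122 = 0.3360…
  H = 60 × 0.3360… = 20.163…° → H = 20.2°
= HSL(20.2°, 61.6%, 61.2%)


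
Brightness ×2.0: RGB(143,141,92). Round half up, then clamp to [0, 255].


Multiply each channel by 2.0, round half up, clamp to [0, 255]
R: 143×2.0 = 286 → clamp → 255
G: 141×2.0 = 282 → clamp → 255
B: 92×2.0 = 184
= RGB(255, 255, 184)


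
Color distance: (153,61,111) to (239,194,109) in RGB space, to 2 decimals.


d = √[(R₁-R₂)² + (G₁-G₂)² + (B₁-B₂)²]
d = √[(153-239)² + (61-194)² + (111-109)²]
d = √[7396 + 17689 + 4]
d = √25089
d ≈ 158.40


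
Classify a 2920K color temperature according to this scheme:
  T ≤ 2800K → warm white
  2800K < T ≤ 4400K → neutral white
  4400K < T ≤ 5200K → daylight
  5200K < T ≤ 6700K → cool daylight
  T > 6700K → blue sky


Temperature: 2920K
2800K < 2920K ≤ 4400K → neutral white
Classification: neutral white


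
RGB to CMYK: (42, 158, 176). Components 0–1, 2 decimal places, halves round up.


R'=42/255≈0.1647, G'=158/255≈0.6196, B'=176/255≈0.6902
K = 1 - max(R',G',B') = 1 - 176/255 = 79/255 = 0.30980… → 0.31
(1-R'-K)/(1-K) simplifies to (max-R)/max with max = 176:
C = (176-42)/176 = 134/176 = 0.76136… → 0.76
M = (176-158)/176 = 18/176 = 0.10227… → 0.10
Y = (176-176)/176 = 0/176 = 0 → 0.00
= CMYK(0.76, 0.10, 0.00, 0.31)


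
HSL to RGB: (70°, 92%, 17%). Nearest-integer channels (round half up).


H=70°, S=0.92, L=0.17
C = (1-|2L-1|)×S = (1-|-0.66|)×0.92 = 0.3128
H' = H/60 = 70/60 ≈ 1.1667; X = C×(1-|H' mod 2 - 1|) ≈ 0.2607
m = L - C/2 = 0.17 - 0.1564 = 0.0136
Sector ⌊H'⌋ = 1 → (R',G',B') = (≈0.2607, 0.3128, 0.0)
RGB = ((R'+m)×255, (G'+m)×255, (B'+m)×255) = (69.938, 83.232, 3.468)
Round half up → RGB(70, 83, 3)


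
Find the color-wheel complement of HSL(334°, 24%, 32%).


Complement = opposite side of color wheel = hue + 180°
H' = (334 + 180) mod 360 = 154°
S and L unchanged.
= HSL(154°, 24%, 32%)


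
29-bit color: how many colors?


Colors = 2^bits = 2^29
= 536,870,912 colors


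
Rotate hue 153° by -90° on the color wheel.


New hue = (H + rotation) mod 360
New hue = (153 -90) mod 360
= 63 mod 360
= 63°


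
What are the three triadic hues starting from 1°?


Triadic: equally spaced at 120° intervals
H1 = 1°
H2 = (1 + 120) mod 360 = 121°
H3 = (1 + 240) mod 360 = 241°
Triadic = 1°, 121°, 241°


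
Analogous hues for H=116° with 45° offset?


Base hue: 116°
Left analog: (116 - 45) mod 360 = 71°
Right analog: (116 + 45) mod 360 = 161°
Analogous hues = 71° and 161°


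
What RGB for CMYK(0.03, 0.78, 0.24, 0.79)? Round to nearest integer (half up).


R = 255 × (1-C) × (1-K) = 255 × 0.97 × 0.21 = 51.9435 → 52
G = 255 × (1-M) × (1-K) = 255 × 0.22 × 0.21 = 11.781 → 12
B = 255 × (1-Y) × (1-K) = 255 × 0.76 × 0.21 = 40.698 → 41
= RGB(52, 12, 41)


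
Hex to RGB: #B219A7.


B2 → 178 (R)
19 → 25 (G)
A7 → 167 (B)
= RGB(178, 25, 167)


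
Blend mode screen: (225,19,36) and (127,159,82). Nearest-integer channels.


Screen: C = 255 - (255-A)×(255-B)/255, rounded to nearest integer
R: 255 - (255-225)×(255-127)/255 = 255 - 3840/255 ≈ 255 - 15.059 = 239.941 → 240
G: 255 - (255-19)×(255-159)/255 = 255 - 22656/255 ≈ 255 - 88.847 = 166.153 → 166
B: 255 - (255-36)×(255-82)/255 = 255 - 37887/255 ≈ 255 - 148.576 = 106.424 → 106
= RGB(240, 166, 106)


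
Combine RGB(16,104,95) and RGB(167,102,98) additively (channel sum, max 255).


Additive: each channel = min(255, C₁+C₂)
R: 16+167 = 183 → 183
G: 104+102 = 206 → 206
B: 95+98 = 193 → 193
= RGB(183, 206, 193)


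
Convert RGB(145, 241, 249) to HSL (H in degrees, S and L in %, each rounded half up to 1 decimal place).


Normalize: R'=145/255≈0.5686, G'=241/255≈0.9451, B'=249/255≈0.9765
Max=249/255, Min=145/255, Δ=Max-Min=104/255
L = (Max+Min)/2 = (249+145)/510 = 394/510 = 0.77254… → L = 77.3%
L > 0.5 → S = Δ/(2-Max-Min) = 104/(510-249-145) = 104/116 = 0.89655… → S = 89.7%
(the 1/255 factors cancel in S and H, so raw channel differences can be used)
Max is B' → H = 60 × ((R-G)/Δ + 4) = 60 × ((145-241)/104 + 4)
  -96/104 + 4 = -0.9230… + 4 = 3.0769…
  H = 60 × 3.0769… = 184.615…° → H = 184.6°
= HSL(184.6°, 89.7%, 77.3%)


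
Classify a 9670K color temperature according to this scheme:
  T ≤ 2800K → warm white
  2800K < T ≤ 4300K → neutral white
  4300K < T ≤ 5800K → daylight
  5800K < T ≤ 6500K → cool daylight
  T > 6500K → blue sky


Temperature: 9670K
9670K > 6500K → blue sky
Classification: blue sky


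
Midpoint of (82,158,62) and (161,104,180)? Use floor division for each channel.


Midpoint: each channel = ⌊(C₁+C₂)/2⌋
R: ⌊(82+161)/2⌋ = 121
G: ⌊(158+104)/2⌋ = 131
B: ⌊(62+180)/2⌋ = 121
= RGB(121, 131, 121)


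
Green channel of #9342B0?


Color: #9342B0
R = 93 = 147
G = 42 = 66
B = B0 = 176
Green = 66


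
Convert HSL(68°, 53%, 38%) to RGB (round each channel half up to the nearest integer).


H=68°, S=0.53, L=0.38
C = (1-|2L-1|)×S = (1-|-0.24|)×0.53 = 0.4028
H' = H/60 = 68/60 ≈ 1.1333; X = C×(1-|H' mod 2 - 1|) ≈ 0.3491
m = L - C/2 = 0.38 - 0.2014 = 0.1786
Sector ⌊H'⌋ = 1 → (R',G',B') = (≈0.3491, 0.4028, 0.0)
RGB = ((R'+m)×255, (G'+m)×255, (B'+m)×255) = (134.5618, 148.257, 45.543)
Round half up → RGB(135, 148, 46)


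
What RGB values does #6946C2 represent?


69 → 105 (R)
46 → 70 (G)
C2 → 194 (B)
= RGB(105, 70, 194)


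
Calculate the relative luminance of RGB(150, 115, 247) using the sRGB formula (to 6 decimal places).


Linearize each channel (sRGB transfer function): c = v/255; c_lin = c/12.92 if c ≤ 0.04045, else ((c+0.055)/1.055)^2.4
  R: 150/255 ≈ 0.588235 > 0.04045 → ((0.588235+0.055)/1.055)^2.4 ≈ 0.304987
  G: 115/255 ≈ 0.450980 > 0.04045 → ((0.450980+0.055)/1.055)^2.4 ≈ 0.171441
  B: 247/255 ≈ 0.968627 > 0.04045 → ((0.968627+0.055)/1.055)^2.4 ≈ 0.930111
R_lin = 0.304987, G_lin = 0.171441, B_lin = 0.930111
L = 0.2126×R + 0.7152×G + 0.0722×B
L = 0.2126×0.304987 + 0.7152×0.171441 + 0.0722×0.930111
L ≈ 0.254609


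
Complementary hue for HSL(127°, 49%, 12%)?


Complement = opposite side of color wheel = hue + 180°
H' = (127 + 180) mod 360 = 307°
S and L unchanged.
= HSL(307°, 49%, 12%)


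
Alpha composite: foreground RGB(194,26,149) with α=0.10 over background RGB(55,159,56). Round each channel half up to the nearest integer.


C = α×F + (1-α)×B, with 1-α = 0.90
R: 0.10×194 + 0.90×55 = 19.40 + 49.50 = 68.90 → 69
G: 0.10×26 + 0.90×159 = 2.60 + 143.10 = 145.70 → 146
B: 0.10×149 + 0.90×56 = 14.90 + 50.40 = 65.30 → 65
= RGB(69, 146, 65)


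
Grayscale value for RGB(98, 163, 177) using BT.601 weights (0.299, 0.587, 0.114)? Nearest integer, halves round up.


Gray = 0.299×R + 0.587×G + 0.114×B
Gray = 0.299×98 + 0.587×163 + 0.114×177
Gray = 29.302 + 95.681 + 20.178
Gray = 145.161 → round half up → 145
Gray = 145


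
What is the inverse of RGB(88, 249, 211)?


Invert: (255-R, 255-G, 255-B)
R: 255-88 = 167
G: 255-249 = 6
B: 255-211 = 44
= RGB(167, 6, 44)


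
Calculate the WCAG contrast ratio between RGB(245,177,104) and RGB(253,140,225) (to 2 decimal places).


Linearize each sRGB channel c=v/255: c/12.92 if c ≤ 0.04045 else ((c+0.055)/1.055)^2.4
L = 0.2126×R_lin + 0.7152×G_lin + 0.0722×B_lin
Color 1 (245,177,104):
  R=245: 245/255≈0.9608 > 0.04045 → ((0.9608+0.055)/1.055)^2.4 ≈ 0.91310
  G=177: 177/255≈0.6941 > 0.04045 → ((0.6941+0.055)/1.055)^2.4 ≈ 0.43966
  B=104: 104/255≈0.4078 > 0.04045 → ((0.4078+0.055)/1.055)^2.4 ≈ 0.13843
  L1 = 0.2126×0.91310 + 0.7152×0.43966 + 0.0722×0.13843 ≈ 0.51856
Color 2 (253,140,225):
  R=253: 253/255≈0.9922 > 0.04045 → ((0.9922+0.055)/1.055)^2.4 ≈ 0.98225
  G=140: 140/255≈0.5490 > 0.04045 → ((0.5490+0.055)/1.055)^2.4 ≈ 0.26225
  B=225: 225/255≈0.8824 > 0.04045 → ((0.8824+0.055)/1.055)^2.4 ≈ 0.75294
  L2 = 0.2126×0.98225 + 0.7152×0.26225 + 0.0722×0.75294 ≈ 0.45075
Lighter = 0.51856, Darker = 0.45075
Ratio = (L_lighter + 0.05) / (L_darker + 0.05)
Ratio = (0.51856 + 0.05) / (0.45075 + 0.05) = 0.56856 / 0.50075 ≈ 1.1354
Ratio ≈ 1.14:1


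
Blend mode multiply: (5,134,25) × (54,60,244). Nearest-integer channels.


Multiply: C = A×B/255, rounded to nearest integer
R: 5×54/255 = 270/255 ≈ 1.059 → 1
G: 134×60/255 = 8040/255 ≈ 31.529 → 32
B: 25×244/255 = 6100/255 ≈ 23.922 → 24
= RGB(1, 32, 24)


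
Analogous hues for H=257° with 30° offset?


Base hue: 257°
Left analog: (257 - 30) mod 360 = 227°
Right analog: (257 + 30) mod 360 = 287°
Analogous hues = 227° and 287°


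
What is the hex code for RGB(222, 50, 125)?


R = 222 → DE (hex)
G = 50 → 32 (hex)
B = 125 → 7D (hex)
Hex = #DE327D


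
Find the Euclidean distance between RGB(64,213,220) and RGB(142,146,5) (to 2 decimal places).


d = √[(R₁-R₂)² + (G₁-G₂)² + (B₁-B₂)²]
d = √[(64-142)² + (213-146)² + (220-5)²]
d = √[6084 + 4489 + 46225]
d = √56798
d ≈ 238.32


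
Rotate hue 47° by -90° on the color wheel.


New hue = (H + rotation) mod 360
New hue = (47 -90) mod 360
= -43 mod 360
= 317°


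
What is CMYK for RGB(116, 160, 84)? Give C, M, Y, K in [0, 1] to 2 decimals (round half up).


R'=116/255≈0.4549, G'=160/255≈0.6275, B'=84/255≈0.3294
K = 1 - max(R',G',B') = 1 - 160/255 = 95/255 = 0.37254… → 0.37
(1-R'-K)/(1-K) simplifies to (max-R)/max with max = 160:
C = (160-116)/160 = 44/160 = 0.275 → 0.28
M = (160-160)/160 = 0/160 = 0 → 0.00
Y = (160-84)/160 = 76/160 = 0.475 → 0.48
= CMYK(0.28, 0.00, 0.48, 0.37)


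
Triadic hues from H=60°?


Triadic: equally spaced at 120° intervals
H1 = 60°
H2 = (60 + 120) mod 360 = 180°
H3 = (60 + 240) mod 360 = 300°
Triadic = 60°, 180°, 300°


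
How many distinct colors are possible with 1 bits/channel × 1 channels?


Total bits = 1 bits/channel × 1 channels = 1 bits
Distinct colors = 2^1
= 2 colors


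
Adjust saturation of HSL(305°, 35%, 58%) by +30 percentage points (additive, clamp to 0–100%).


Original S = 35%
Adjustment = +30 percentage points
New S = 35 + (30) = 65
Clamp to [0, 100] → 65
= HSL(305°, 65%, 58%)


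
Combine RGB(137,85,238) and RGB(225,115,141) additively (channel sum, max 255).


Additive: each channel = min(255, C₁+C₂)
R: 137+225 = 362 → 255
G: 85+115 = 200 → 200
B: 238+141 = 379 → 255
= RGB(255, 200, 255)


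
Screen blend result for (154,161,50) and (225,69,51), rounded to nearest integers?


Screen: C = 255 - (255-A)×(255-B)/255, rounded to nearest integer
R: 255 - (255-154)×(255-225)/255 = 255 - 3030/255 ≈ 255 - 11.882 = 243.118 → 243
G: 255 - (255-161)×(255-69)/255 = 255 - 17484/255 ≈ 255 - 68.565 = 186.435 → 186
B: 255 - (255-50)×(255-51)/255 = 255 - 41820/255 ≈ 255 - 164.000 = 91.000 → 91
= RGB(243, 186, 91)


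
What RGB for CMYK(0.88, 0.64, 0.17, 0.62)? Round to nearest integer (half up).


R = 255 × (1-C) × (1-K) = 255 × 0.12 × 0.38 = 11.628 → 12
G = 255 × (1-M) × (1-K) = 255 × 0.36 × 0.38 = 34.884 → 35
B = 255 × (1-Y) × (1-K) = 255 × 0.83 × 0.38 = 80.427 → 80
= RGB(12, 35, 80)


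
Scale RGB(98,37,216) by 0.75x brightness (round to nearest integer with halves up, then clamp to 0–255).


Multiply each channel by 0.75, round half up, clamp to [0, 255]
R: 98×0.75 = 73.5 → round → 74
G: 37×0.75 = 27.75 → round → 28
B: 216×0.75 = 162
= RGB(74, 28, 162)


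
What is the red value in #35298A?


Color: #35298A
R = 35 = 53
G = 29 = 41
B = 8A = 138
Red = 53


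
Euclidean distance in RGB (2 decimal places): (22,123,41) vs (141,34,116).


d = √[(R₁-R₂)² + (G₁-G₂)² + (B₁-B₂)²]
d = √[(22-141)² + (123-34)² + (41-116)²]
d = √[14161 + 7921 + 5625]
d = √27707
d ≈ 166.45


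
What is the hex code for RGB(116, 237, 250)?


R = 116 → 74 (hex)
G = 237 → ED (hex)
B = 250 → FA (hex)
Hex = #74EDFA


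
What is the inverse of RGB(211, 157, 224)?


Invert: (255-R, 255-G, 255-B)
R: 255-211 = 44
G: 255-157 = 98
B: 255-224 = 31
= RGB(44, 98, 31)


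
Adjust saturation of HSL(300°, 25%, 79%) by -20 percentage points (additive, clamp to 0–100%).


Original S = 25%
Adjustment = -20 percentage points
New S = 25 + (-20) = 5
Clamp to [0, 100] → 5
= HSL(300°, 5%, 79%)


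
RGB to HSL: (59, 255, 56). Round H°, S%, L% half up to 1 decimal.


Normalize: R'=59/255≈0.2314, G'=255/255≈1.0000, B'=56/255≈0.2196
Max=255/255, Min=56/255, Δ=Max-Min=199/255
L = (Max+Min)/2 = (255+56)/510 = 311/510 = 0.60980… → L = 61.0%
L > 0.5 → S = Δ/(2-Max-Min) = 199/(510-255-56) = 199/199 = 1 → S = 100.0%
(the 1/255 factors cancel in S and H, so raw channel differences can be used)
Max is G' → H = 60 × ((B-R)/Δ + 2) = 60 × ((56-59)/199 + 2)
  -3/199 + 2 = -0.0150… + 2 = 1.9849…
  H = 60 × 1.9849… = 119.095…° → H = 119.1°
= HSL(119.1°, 100.0%, 61.0%)


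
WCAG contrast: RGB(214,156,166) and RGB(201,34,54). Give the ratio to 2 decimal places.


Linearize each sRGB channel c=v/255: c/12.92 if c ≤ 0.04045 else ((c+0.055)/1.055)^2.4
L = 0.2126×R_lin + 0.7152×G_lin + 0.0722×B_lin
Color 1 (214,156,166):
  R=214: 214/255≈0.8392 > 0.04045 → ((0.8392+0.055)/1.055)^2.4 ≈ 0.67244
  G=156: 156/255≈0.6118 > 0.04045 → ((0.6118+0.055)/1.055)^2.4 ≈ 0.33245
  B=166: 166/255≈0.6510 > 0.04045 → ((0.6510+0.055)/1.055)^2.4 ≈ 0.38133
  L1 = 0.2126×0.67244 + 0.7152×0.33245 + 0.0722×0.38133 ≈ 0.40826
Color 2 (201,34,54):
  R=201: 201/255≈0.7882 > 0.04045 → ((0.7882+0.055)/1.055)^2.4 ≈ 0.58408
  G=34: 34/255≈0.1333 > 0.04045 → ((0.1333+0.055)/1.055)^2.4 ≈ 0.01600
  B=54: 54/255≈0.2118 > 0.04045 → ((0.2118+0.055)/1.055)^2.4 ≈ 0.03689
  L2 = 0.2126×0.58408 + 0.7152×0.01600 + 0.0722×0.03689 ≈ 0.13828
Lighter = 0.40826, Darker = 0.13828
Ratio = (L_lighter + 0.05) / (L_darker + 0.05)
Ratio = (0.40826 + 0.05) / (0.13828 + 0.05) = 0.45826 / 0.18828 ≈ 2.4340
Ratio ≈ 2.43:1


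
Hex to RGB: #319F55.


31 → 49 (R)
9F → 159 (G)
55 → 85 (B)
= RGB(49, 159, 85)


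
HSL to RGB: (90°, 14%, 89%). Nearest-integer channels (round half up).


H=90°, S=0.14, L=0.89
C = (1-|2L-1|)×S = (1-|0.78|)×0.14 = 0.0308
H' = H/60 = 90/60 ≈ 1.5000; X = C×(1-|H' mod 2 - 1|) = 0.0154
m = L - C/2 = 0.89 - 0.0154 = 0.8746
Sector ⌊H'⌋ = 1 → (R',G',B') = (0.0154, 0.0308, 0.0)
RGB = ((R'+m)×255, (G'+m)×255, (B'+m)×255) = (226.95, 230.877, 223.023)
Round half up → RGB(227, 231, 223)


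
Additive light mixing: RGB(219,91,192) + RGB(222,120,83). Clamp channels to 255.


Additive: each channel = min(255, C₁+C₂)
R: 219+222 = 441 → 255
G: 91+120 = 211 → 211
B: 192+83 = 275 → 255
= RGB(255, 211, 255)


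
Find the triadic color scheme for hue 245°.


Triadic: equally spaced at 120° intervals
H1 = 245°
H2 = (245 + 120) mod 360 = 5°
H3 = (245 + 240) mod 360 = 125°
Triadic = 245°, 5°, 125°


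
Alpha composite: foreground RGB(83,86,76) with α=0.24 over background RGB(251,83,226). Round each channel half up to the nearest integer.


C = α×F + (1-α)×B, with 1-α = 0.76
R: 0.24×83 + 0.76×251 = 19.92 + 190.76 = 210.68 → 211
G: 0.24×86 + 0.76×83 = 20.64 + 63.08 = 83.72 → 84
B: 0.24×76 + 0.76×226 = 18.24 + 171.76 = 190.00 → 190
= RGB(211, 84, 190)


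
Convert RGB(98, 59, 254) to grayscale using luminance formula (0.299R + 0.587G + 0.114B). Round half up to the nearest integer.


Gray = 0.299×R + 0.587×G + 0.114×B
Gray = 0.299×98 + 0.587×59 + 0.114×254
Gray = 29.302 + 34.633 + 28.956
Gray = 92.891 → round half up → 93
Gray = 93


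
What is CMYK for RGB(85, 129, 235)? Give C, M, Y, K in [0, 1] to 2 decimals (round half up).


R'=85/255≈0.3333, G'=129/255≈0.5059, B'=235/255≈0.9216
K = 1 - max(R',G',B') = 1 - 235/255 = 20/255 = 0.07843… → 0.08
(1-R'-K)/(1-K) simplifies to (max-R)/max with max = 235:
C = (235-85)/235 = 150/235 = 0.63829… → 0.64
M = (235-129)/235 = 106/235 = 0.45106… → 0.45
Y = (235-235)/235 = 0/235 = 0 → 0.00
= CMYK(0.64, 0.45, 0.00, 0.08)


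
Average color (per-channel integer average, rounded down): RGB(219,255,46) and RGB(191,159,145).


Midpoint: each channel = ⌊(C₁+C₂)/2⌋
R: ⌊(219+191)/2⌋ = 205
G: ⌊(255+159)/2⌋ = 207
B: ⌊(46+145)/2⌋ = 95
= RGB(205, 207, 95)


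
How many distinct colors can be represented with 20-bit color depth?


Colors = 2^bits = 2^20
= 1,048,576 colors


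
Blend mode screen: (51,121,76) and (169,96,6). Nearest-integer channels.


Screen: C = 255 - (255-A)×(255-B)/255, rounded to nearest integer
R: 255 - (255-51)×(255-169)/255 = 255 - 17544/255 ≈ 255 - 68.800 = 186.200 → 186
G: 255 - (255-121)×(255-96)/255 = 255 - 21306/255 ≈ 255 - 83.553 = 171.447 → 171
B: 255 - (255-76)×(255-6)/255 = 255 - 44571/255 ≈ 255 - 174.788 = 80.212 → 80
= RGB(186, 171, 80)


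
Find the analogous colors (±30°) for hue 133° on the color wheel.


Base hue: 133°
Left analog: (133 - 30) mod 360 = 103°
Right analog: (133 + 30) mod 360 = 163°
Analogous hues = 103° and 163°


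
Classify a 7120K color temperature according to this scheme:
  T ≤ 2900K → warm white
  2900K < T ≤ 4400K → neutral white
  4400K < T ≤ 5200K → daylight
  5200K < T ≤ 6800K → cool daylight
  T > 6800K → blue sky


Temperature: 7120K
7120K > 6800K → blue sky
Classification: blue sky


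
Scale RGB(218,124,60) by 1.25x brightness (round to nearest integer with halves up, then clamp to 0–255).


Multiply each channel by 1.25, round half up, clamp to [0, 255]
R: 218×1.25 = 272.5 → round → 273 → clamp → 255
G: 124×1.25 = 155
B: 60×1.25 = 75
= RGB(255, 155, 75)


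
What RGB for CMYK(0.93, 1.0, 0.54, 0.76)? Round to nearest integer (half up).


R = 255 × (1-C) × (1-K) = 255 × 0.07 × 0.24 = 4.284 → 4
G = 255 × (1-M) × (1-K) = 255 × 0.00 × 0.24 = 0
B = 255 × (1-Y) × (1-K) = 255 × 0.46 × 0.24 = 28.152 → 28
= RGB(4, 0, 28)


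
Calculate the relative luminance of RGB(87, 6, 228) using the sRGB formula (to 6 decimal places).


Linearize each channel (sRGB transfer function): c = v/255; c_lin = c/12.92 if c ≤ 0.04045, else ((c+0.055)/1.055)^2.4
  R: 87/255 ≈ 0.341176 > 0.04045 → ((0.341176+0.055)/1.055)^2.4 ≈ 0.095307
  G: 6/255 ≈ 0.023529 ≤ 0.04045 → 0.023529/12.92 ≈ 0.001821
  B: 228/255 ≈ 0.894118 > 0.04045 → ((0.894118+0.055)/1.055)^2.4 ≈ 0.775822
R_lin = 0.095307, G_lin = 0.001821, B_lin = 0.775822
L = 0.2126×R + 0.7152×G + 0.0722×B
L = 0.2126×0.095307 + 0.7152×0.001821 + 0.0722×0.775822
L ≈ 0.077579


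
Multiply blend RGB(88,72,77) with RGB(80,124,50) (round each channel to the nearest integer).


Multiply: C = A×B/255, rounded to nearest integer
R: 88×80/255 = 7040/255 ≈ 27.608 → 28
G: 72×124/255 = 8928/255 ≈ 35.012 → 35
B: 77×50/255 = 3850/255 ≈ 15.098 → 15
= RGB(28, 35, 15)


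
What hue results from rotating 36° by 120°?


New hue = (H + rotation) mod 360
New hue = (36 + 120) mod 360
= 156 mod 360
= 156°


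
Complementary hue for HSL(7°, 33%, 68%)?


Complement = opposite side of color wheel = hue + 180°
H' = (7 + 180) mod 360 = 187°
S and L unchanged.
= HSL(187°, 33%, 68%)


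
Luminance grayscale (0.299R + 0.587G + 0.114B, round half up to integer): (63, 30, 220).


Gray = 0.299×R + 0.587×G + 0.114×B
Gray = 0.299×63 + 0.587×30 + 0.114×220
Gray = 18.837 + 17.610 + 25.080
Gray = 61.527 → round half up → 62
Gray = 62


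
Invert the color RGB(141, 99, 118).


Invert: (255-R, 255-G, 255-B)
R: 255-141 = 114
G: 255-99 = 156
B: 255-118 = 137
= RGB(114, 156, 137)


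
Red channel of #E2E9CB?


Color: #E2E9CB
R = E2 = 226
G = E9 = 233
B = CB = 203
Red = 226


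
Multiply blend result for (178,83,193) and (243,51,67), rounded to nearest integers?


Multiply: C = A×B/255, rounded to nearest integer
R: 178×243/255 = 43254/255 ≈ 169.624 → 170
G: 83×51/255 = 4233/255 ≈ 16.600 → 17
B: 193×67/255 = 12931/255 ≈ 50.710 → 51
= RGB(170, 17, 51)


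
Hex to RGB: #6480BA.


64 → 100 (R)
80 → 128 (G)
BA → 186 (B)
= RGB(100, 128, 186)


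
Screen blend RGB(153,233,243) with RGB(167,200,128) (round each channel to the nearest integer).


Screen: C = 255 - (255-A)×(255-B)/255, rounded to nearest integer
R: 255 - (255-153)×(255-167)/255 = 255 - 8976/255 ≈ 255 - 35.200 = 219.800 → 220
G: 255 - (255-233)×(255-200)/255 = 255 - 1210/255 ≈ 255 - 4.745 = 250.255 → 250
B: 255 - (255-243)×(255-128)/255 = 255 - 1524/255 ≈ 255 - 5.976 = 249.024 → 249
= RGB(220, 250, 249)


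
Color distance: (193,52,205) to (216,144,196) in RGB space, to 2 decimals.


d = √[(R₁-R₂)² + (G₁-G₂)² + (B₁-B₂)²]
d = √[(193-216)² + (52-144)² + (205-196)²]
d = √[529 + 8464 + 81]
d = √9074
d ≈ 95.26


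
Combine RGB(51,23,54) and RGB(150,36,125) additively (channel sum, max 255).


Additive: each channel = min(255, C₁+C₂)
R: 51+150 = 201 → 201
G: 23+36 = 59 → 59
B: 54+125 = 179 → 179
= RGB(201, 59, 179)


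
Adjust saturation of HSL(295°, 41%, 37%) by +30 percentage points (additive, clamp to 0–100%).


Original S = 41%
Adjustment = +30 percentage points
New S = 41 + (30) = 71
Clamp to [0, 100] → 71
= HSL(295°, 71%, 37%)


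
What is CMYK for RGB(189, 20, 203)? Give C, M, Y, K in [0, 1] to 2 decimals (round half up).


R'=189/255≈0.7412, G'=20/255≈0.0784, B'=203/255≈0.7961
K = 1 - max(R',G',B') = 1 - 203/255 = 52/255 = 0.20392… → 0.20
(1-R'-K)/(1-K) simplifies to (max-R)/max with max = 203:
C = (203-189)/203 = 14/203 = 0.06896… → 0.07
M = (203-20)/203 = 183/203 = 0.90147… → 0.90
Y = (203-203)/203 = 0/203 = 0 → 0.00
= CMYK(0.07, 0.90, 0.00, 0.20)


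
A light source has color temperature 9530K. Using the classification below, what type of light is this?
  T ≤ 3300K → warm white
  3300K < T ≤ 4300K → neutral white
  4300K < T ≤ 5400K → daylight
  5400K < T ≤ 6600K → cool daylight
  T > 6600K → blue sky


Temperature: 9530K
9530K > 6600K → blue sky
Classification: blue sky


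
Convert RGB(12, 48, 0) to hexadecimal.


R = 12 → 0C (hex)
G = 48 → 30 (hex)
B = 0 → 00 (hex)
Hex = #0C3000


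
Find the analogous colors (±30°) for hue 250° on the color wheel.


Base hue: 250°
Left analog: (250 - 30) mod 360 = 220°
Right analog: (250 + 30) mod 360 = 280°
Analogous hues = 220° and 280°


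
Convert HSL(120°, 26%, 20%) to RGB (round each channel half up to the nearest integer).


H=120°, S=0.26, L=0.20
C = (1-|2L-1|)×S = (1-|-0.60|)×0.26 = 0.104
H' = H/60 = 120/60 ≈ 2.0000; X = C×(1-|H' mod 2 - 1|) = 0.0
m = L - C/2 = 0.20 - 0.052 = 0.148
Sector ⌊H'⌋ = 2 → (R',G',B') = (0.0, 0.104, 0.0)
RGB = ((R'+m)×255, (G'+m)×255, (B'+m)×255) = (37.74, 64.26, 37.74)
Round half up → RGB(38, 64, 38)


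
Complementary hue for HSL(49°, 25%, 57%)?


Complement = opposite side of color wheel = hue + 180°
H' = (49 + 180) mod 360 = 229°
S and L unchanged.
= HSL(229°, 25%, 57%)


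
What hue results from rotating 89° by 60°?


New hue = (H + rotation) mod 360
New hue = (89 + 60) mod 360
= 149 mod 360
= 149°


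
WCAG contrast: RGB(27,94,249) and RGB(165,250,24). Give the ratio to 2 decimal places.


Linearize each sRGB channel c=v/255: c/12.92 if c ≤ 0.04045 else ((c+0.055)/1.055)^2.4
L = 0.2126×R_lin + 0.7152×G_lin + 0.0722×B_lin
Color 1 (27,94,249):
  R=27: 27/255≈0.1059 > 0.04045 → ((0.1059+0.055)/1.055)^2.4 ≈ 0.01096
  G=94: 94/255≈0.3686 > 0.04045 → ((0.3686+0.055)/1.055)^2.4 ≈ 0.11193
  B=249: 249/255≈0.9765 > 0.04045 → ((0.9765+0.055)/1.055)^2.4 ≈ 0.94731
  L1 = 0.2126×0.01096 + 0.7152×0.11193 + 0.0722×0.94731 ≈ 0.15078
Color 2 (165,250,24):
  R=165: 165/255≈0.6471 > 0.04045 → ((0.6471+0.055)/1.055)^2.4 ≈ 0.37626
  G=250: 250/255≈0.9804 > 0.04045 → ((0.9804+0.055)/1.055)^2.4 ≈ 0.95597
  B=24: 24/255≈0.0941 > 0.04045 → ((0.0941+0.055)/1.055)^2.4 ≈ 0.00913
  L2 = 0.2126×0.37626 + 0.7152×0.95597 + 0.0722×0.00913 ≈ 0.76436
Lighter = 0.76436, Darker = 0.15078
Ratio = (L_lighter + 0.05) / (L_darker + 0.05)
Ratio = (0.76436 + 0.05) / (0.15078 + 0.05) = 0.81436 / 0.20078 ≈ 4.0560
Ratio ≈ 4.06:1


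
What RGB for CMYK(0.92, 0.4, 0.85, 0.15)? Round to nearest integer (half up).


R = 255 × (1-C) × (1-K) = 255 × 0.08 × 0.85 = 17.34 → 17
G = 255 × (1-M) × (1-K) = 255 × 0.60 × 0.85 = 130.05 → 130
B = 255 × (1-Y) × (1-K) = 255 × 0.15 × 0.85 = 32.5125 → 33
= RGB(17, 130, 33)


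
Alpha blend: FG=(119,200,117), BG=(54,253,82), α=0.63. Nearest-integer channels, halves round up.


C = α×F + (1-α)×B, with 1-α = 0.37
R: 0.63×119 + 0.37×54 = 74.97 + 19.98 = 94.95 → 95
G: 0.63×200 + 0.37×253 = 126.00 + 93.61 = 219.61 → 220
B: 0.63×117 + 0.37×82 = 73.71 + 30.34 = 104.05 → 104
= RGB(95, 220, 104)


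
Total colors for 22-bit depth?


Colors = 2^bits = 2^22
= 4,194,304 colors


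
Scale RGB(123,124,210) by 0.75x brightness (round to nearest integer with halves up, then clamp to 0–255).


Multiply each channel by 0.75, round half up, clamp to [0, 255]
R: 123×0.75 = 92.25 → round → 92
G: 124×0.75 = 93
B: 210×0.75 = 157.5 → round → 158
= RGB(92, 93, 158)


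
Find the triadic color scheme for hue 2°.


Triadic: equally spaced at 120° intervals
H1 = 2°
H2 = (2 + 120) mod 360 = 122°
H3 = (2 + 240) mod 360 = 242°
Triadic = 2°, 122°, 242°


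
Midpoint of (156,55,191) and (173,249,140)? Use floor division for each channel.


Midpoint: each channel = ⌊(C₁+C₂)/2⌋
R: ⌊(156+173)/2⌋ = 164
G: ⌊(55+249)/2⌋ = 152
B: ⌊(191+140)/2⌋ = 165
= RGB(164, 152, 165)


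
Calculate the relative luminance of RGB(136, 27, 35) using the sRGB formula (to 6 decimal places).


Linearize each channel (sRGB transfer function): c = v/255; c_lin = c/12.92 if c ≤ 0.04045, else ((c+0.055)/1.055)^2.4
  R: 136/255 ≈ 0.533333 > 0.04045 → ((0.533333+0.055)/1.055)^2.4 ≈ 0.246201
  G: 27/255 ≈ 0.105882 > 0.04045 → ((0.105882+0.055)/1.055)^2.4 ≈ 0.010960
  B: 35/255 ≈ 0.137255 > 0.04045 → ((0.137255+0.055)/1.055)^2.4 ≈ 0.016807
R_lin = 0.246201, G_lin = 0.010960, B_lin = 0.016807
L = 0.2126×R + 0.7152×G + 0.0722×B
L = 0.2126×0.246201 + 0.7152×0.010960 + 0.0722×0.016807
L ≈ 0.061395


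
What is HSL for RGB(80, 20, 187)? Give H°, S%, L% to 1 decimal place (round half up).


Normalize: R'=80/255≈0.3137, G'=20/255≈0.0784, B'=187/255≈0.7333
Max=187/255, Min=20/255, Δ=Max-Min=167/255
L = (Max+Min)/2 = (187+20)/510 = 207/510 = 0.40588… → L = 40.6%
L ≤ 0.5 → S = Δ/(Max+Min) = 167/(187+20) = 167/207 = 0.80676… → S = 80.7%
(the 1/255 factors cancel in S and H, so raw channel differences can be used)
Max is B' → H = 60 × ((R-G)/Δ + 4) = 60 × ((80-20)/167 + 4)
  60/167 + 4 = 0.3592… + 4 = 4.3592…
  H = 60 × 4.3592… = 261.556…° → H = 261.6°
= HSL(261.6°, 80.7%, 40.6%)


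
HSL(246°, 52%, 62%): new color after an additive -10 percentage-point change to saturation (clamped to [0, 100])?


Original S = 52%
Adjustment = -10 percentage points
New S = 52 + (-10) = 42
Clamp to [0, 100] → 42
= HSL(246°, 42%, 62%)


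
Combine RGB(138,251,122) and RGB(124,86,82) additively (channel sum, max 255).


Additive: each channel = min(255, C₁+C₂)
R: 138+124 = 262 → 255
G: 251+86 = 337 → 255
B: 122+82 = 204 → 204
= RGB(255, 255, 204)


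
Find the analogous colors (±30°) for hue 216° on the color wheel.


Base hue: 216°
Left analog: (216 - 30) mod 360 = 186°
Right analog: (216 + 30) mod 360 = 246°
Analogous hues = 186° and 246°


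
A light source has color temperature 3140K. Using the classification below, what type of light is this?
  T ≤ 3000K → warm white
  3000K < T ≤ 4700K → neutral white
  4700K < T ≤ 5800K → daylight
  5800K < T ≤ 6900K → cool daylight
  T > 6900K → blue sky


Temperature: 3140K
3000K < 3140K ≤ 4700K → neutral white
Classification: neutral white


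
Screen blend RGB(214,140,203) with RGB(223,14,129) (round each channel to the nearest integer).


Screen: C = 255 - (255-A)×(255-B)/255, rounded to nearest integer
R: 255 - (255-214)×(255-223)/255 = 255 - 1312/255 ≈ 255 - 5.145 = 249.855 → 250
G: 255 - (255-140)×(255-14)/255 = 255 - 27715/255 ≈ 255 - 108.686 = 146.314 → 146
B: 255 - (255-203)×(255-129)/255 = 255 - 6552/255 ≈ 255 - 25.694 = 229.306 → 229
= RGB(250, 146, 229)


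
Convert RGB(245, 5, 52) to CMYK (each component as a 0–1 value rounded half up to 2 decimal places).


R'=245/255≈0.9608, G'=5/255≈0.0196, B'=52/255≈0.2039
K = 1 - max(R',G',B') = 1 - 245/255 = 10/255 = 0.03921… → 0.04
(1-R'-K)/(1-K) simplifies to (max-R)/max with max = 245:
C = (245-245)/245 = 0/245 = 0 → 0.00
M = (245-5)/245 = 240/245 = 0.97959… → 0.98
Y = (245-52)/245 = 193/245 = 0.78775… → 0.79
= CMYK(0.00, 0.98, 0.79, 0.04)


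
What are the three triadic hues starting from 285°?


Triadic: equally spaced at 120° intervals
H1 = 285°
H2 = (285 + 120) mod 360 = 45°
H3 = (285 + 240) mod 360 = 165°
Triadic = 285°, 45°, 165°


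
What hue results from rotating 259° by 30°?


New hue = (H + rotation) mod 360
New hue = (259 + 30) mod 360
= 289 mod 360
= 289°


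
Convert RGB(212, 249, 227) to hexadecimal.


R = 212 → D4 (hex)
G = 249 → F9 (hex)
B = 227 → E3 (hex)
Hex = #D4F9E3


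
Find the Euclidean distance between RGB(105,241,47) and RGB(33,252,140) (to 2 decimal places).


d = √[(R₁-R₂)² + (G₁-G₂)² + (B₁-B₂)²]
d = √[(105-33)² + (241-252)² + (47-140)²]
d = √[5184 + 121 + 8649]
d = √13954
d ≈ 118.13


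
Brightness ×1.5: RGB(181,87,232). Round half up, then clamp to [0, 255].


Multiply each channel by 1.5, round half up, clamp to [0, 255]
R: 181×1.5 = 271.5 → round → 272 → clamp → 255
G: 87×1.5 = 130.5 → round → 131
B: 232×1.5 = 348 → clamp → 255
= RGB(255, 131, 255)


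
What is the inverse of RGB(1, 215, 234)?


Invert: (255-R, 255-G, 255-B)
R: 255-1 = 254
G: 255-215 = 40
B: 255-234 = 21
= RGB(254, 40, 21)


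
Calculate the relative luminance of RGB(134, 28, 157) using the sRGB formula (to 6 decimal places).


Linearize each channel (sRGB transfer function): c = v/255; c_lin = c/12.92 if c ≤ 0.04045, else ((c+0.055)/1.055)^2.4
  R: 134/255 ≈ 0.525490 > 0.04045 → ((0.525490+0.055)/1.055)^2.4 ≈ 0.238398
  G: 28/255 ≈ 0.109804 > 0.04045 → ((0.109804+0.055)/1.055)^2.4 ≈ 0.011612
  B: 157/255 ≈ 0.615686 > 0.04045 → ((0.615686+0.055)/1.055)^2.4 ≈ 0.337164
R_lin = 0.238398, G_lin = 0.011612, B_lin = 0.337164
L = 0.2126×R + 0.7152×G + 0.0722×B
L = 0.2126×0.238398 + 0.7152×0.011612 + 0.0722×0.337164
L ≈ 0.083332


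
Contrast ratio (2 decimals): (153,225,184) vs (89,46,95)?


Linearize each sRGB channel c=v/255: c/12.92 if c ≤ 0.04045 else ((c+0.055)/1.055)^2.4
L = 0.2126×R_lin + 0.7152×G_lin + 0.0722×B_lin
Color 1 (153,225,184):
  R=153: 153/255≈0.6000 > 0.04045 → ((0.6000+0.055)/1.055)^2.4 ≈ 0.31855
  G=225: 225/255≈0.8824 > 0.04045 → ((0.8824+0.055)/1.055)^2.4 ≈ 0.75294
  B=184: 184/255≈0.7216 > 0.04045 → ((0.7216+0.055)/1.055)^2.4 ≈ 0.47932
  L1 = 0.2126×0.31855 + 0.7152×0.75294 + 0.0722×0.47932 ≈ 0.64083
Color 2 (89,46,95):
  R=89: 89/255≈0.3490 > 0.04045 → ((0.3490+0.055)/1.055)^2.4 ≈ 0.09990
  G=46: 46/255≈0.1804 > 0.04045 → ((0.1804+0.055)/1.055)^2.4 ≈ 0.02732
  B=95: 95/255≈0.3725 > 0.04045 → ((0.3725+0.055)/1.055)^2.4 ≈ 0.11444
  L2 = 0.2126×0.09990 + 0.7152×0.02732 + 0.0722×0.11444 ≈ 0.04904
Lighter = 0.64083, Darker = 0.04904
Ratio = (L_lighter + 0.05) / (L_darker + 0.05)
Ratio = (0.64083 + 0.05) / (0.04904 + 0.05) = 0.69083 / 0.09904 ≈ 6.9753
Ratio ≈ 6.98:1


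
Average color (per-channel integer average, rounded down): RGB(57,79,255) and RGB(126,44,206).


Midpoint: each channel = ⌊(C₁+C₂)/2⌋
R: ⌊(57+126)/2⌋ = 91
G: ⌊(79+44)/2⌋ = 61
B: ⌊(255+206)/2⌋ = 230
= RGB(91, 61, 230)


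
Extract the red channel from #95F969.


Color: #95F969
R = 95 = 149
G = F9 = 249
B = 69 = 105
Red = 149


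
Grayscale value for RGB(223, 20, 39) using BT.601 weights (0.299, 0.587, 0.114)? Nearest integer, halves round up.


Gray = 0.299×R + 0.587×G + 0.114×B
Gray = 0.299×223 + 0.587×20 + 0.114×39
Gray = 66.677 + 11.740 + 4.446
Gray = 82.863 → round half up → 83
Gray = 83


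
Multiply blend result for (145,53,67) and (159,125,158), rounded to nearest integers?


Multiply: C = A×B/255, rounded to nearest integer
R: 145×159/255 = 23055/255 ≈ 90.412 → 90
G: 53×125/255 = 6625/255 ≈ 25.980 → 26
B: 67×158/255 = 10586/255 ≈ 41.514 → 42
= RGB(90, 26, 42)


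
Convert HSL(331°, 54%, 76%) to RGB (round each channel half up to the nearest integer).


H=331°, S=0.54, L=0.76
C = (1-|2L-1|)×S = (1-|0.52|)×0.54 = 0.2592
H' = H/60 = 331/60 ≈ 5.5167; X = C×(1-|H' mod 2 - 1|) = 0.12528
m = L - C/2 = 0.76 - 0.1296 = 0.6304
Sector ⌊H'⌋ = 5 → (R',G',B') = (0.2592, 0.0, 0.12528)
RGB = ((R'+m)×255, (G'+m)×255, (B'+m)×255) = (226.848, 160.752, 192.6984)
Round half up → RGB(227, 161, 193)


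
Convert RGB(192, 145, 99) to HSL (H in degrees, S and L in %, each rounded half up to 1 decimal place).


Normalize: R'=192/255≈0.7529, G'=145/255≈0.5686, B'=99/255≈0.3882
Max=192/255, Min=99/255, Δ=Max-Min=93/255
L = (Max+Min)/2 = (192+99)/510 = 291/510 = 0.57058… → L = 57.1%
L > 0.5 → S = Δ/(2-Max-Min) = 93/(510-192-99) = 93/219 = 0.42465… → S = 42.5%
(the 1/255 factors cancel in S and H, so raw channel differences can be used)
Max is R' → H = 60 × (((G-B)/Δ) mod 6) = 60 × (((145-99)/93) mod 6)
  46/93 = 0.4946…
  H = 60 × 0.4946… = 29.677…° → H = 29.7°
= HSL(29.7°, 42.5%, 57.1%)


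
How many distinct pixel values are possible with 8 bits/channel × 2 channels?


Total bits = 8 bits/channel × 2 channels = 16 bits
Distinct pixel values = 2^16
= 65,536 pixel values


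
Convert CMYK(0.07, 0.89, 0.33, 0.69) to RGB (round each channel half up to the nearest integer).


R = 255 × (1-C) × (1-K) = 255 × 0.93 × 0.31 = 73.5165 → 74
G = 255 × (1-M) × (1-K) = 255 × 0.11 × 0.31 = 8.6955 → 9
B = 255 × (1-Y) × (1-K) = 255 × 0.67 × 0.31 = 52.9635 → 53
= RGB(74, 9, 53)


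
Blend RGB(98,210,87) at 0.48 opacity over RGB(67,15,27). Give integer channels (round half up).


C = α×F + (1-α)×B, with 1-α = 0.52
R: 0.48×98 + 0.52×67 = 47.04 + 34.84 = 81.88 → 82
G: 0.48×210 + 0.52×15 = 100.80 + 7.80 = 108.60 → 109
B: 0.48×87 + 0.52×27 = 41.76 + 14.04 = 55.80 → 56
= RGB(82, 109, 56)


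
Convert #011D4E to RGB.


01 → 1 (R)
1D → 29 (G)
4E → 78 (B)
= RGB(1, 29, 78)


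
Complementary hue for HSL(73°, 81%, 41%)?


Complement = opposite side of color wheel = hue + 180°
H' = (73 + 180) mod 360 = 253°
S and L unchanged.
= HSL(253°, 81%, 41%)


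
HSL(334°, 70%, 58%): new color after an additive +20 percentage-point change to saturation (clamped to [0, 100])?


Original S = 70%
Adjustment = +20 percentage points
New S = 70 + (20) = 90
Clamp to [0, 100] → 90
= HSL(334°, 90%, 58%)


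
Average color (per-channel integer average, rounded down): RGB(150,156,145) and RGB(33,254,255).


Midpoint: each channel = ⌊(C₁+C₂)/2⌋
R: ⌊(150+33)/2⌋ = 91
G: ⌊(156+254)/2⌋ = 205
B: ⌊(145+255)/2⌋ = 200
= RGB(91, 205, 200)


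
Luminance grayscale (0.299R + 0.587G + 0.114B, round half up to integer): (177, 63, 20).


Gray = 0.299×R + 0.587×G + 0.114×B
Gray = 0.299×177 + 0.587×63 + 0.114×20
Gray = 52.923 + 36.981 + 2.280
Gray = 92.184 → round half up → 92
Gray = 92
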